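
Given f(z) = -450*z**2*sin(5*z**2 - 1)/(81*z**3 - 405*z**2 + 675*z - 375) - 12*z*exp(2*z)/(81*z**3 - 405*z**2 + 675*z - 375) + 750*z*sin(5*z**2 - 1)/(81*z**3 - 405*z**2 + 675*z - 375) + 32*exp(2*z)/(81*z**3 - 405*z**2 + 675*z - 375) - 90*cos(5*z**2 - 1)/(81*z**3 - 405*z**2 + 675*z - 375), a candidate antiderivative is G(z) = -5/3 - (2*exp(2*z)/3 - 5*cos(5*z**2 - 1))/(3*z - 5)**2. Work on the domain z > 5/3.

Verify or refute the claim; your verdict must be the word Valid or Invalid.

d/dz[G] = (-450*z**2*sin(5*z**2 - 1) - 12*z*exp(2*z) + 750*z*sin(5*z**2 - 1) + 32*exp(2*z) - 90*cos(5*z**2 - 1))/(81*z**3 - 405*z**2 + 675*z - 375)
This equals f(z) exactly, so the claim holds.

Valid - differentiating G returns exactly f.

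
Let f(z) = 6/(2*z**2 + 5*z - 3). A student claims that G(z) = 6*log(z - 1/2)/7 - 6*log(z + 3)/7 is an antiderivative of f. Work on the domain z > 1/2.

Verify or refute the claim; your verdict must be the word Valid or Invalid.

Valid: G'(z) = f(z).

d/dz[G] = 6/(2*z**2 + 5*z - 3)
This equals f(z) exactly, so the claim holds.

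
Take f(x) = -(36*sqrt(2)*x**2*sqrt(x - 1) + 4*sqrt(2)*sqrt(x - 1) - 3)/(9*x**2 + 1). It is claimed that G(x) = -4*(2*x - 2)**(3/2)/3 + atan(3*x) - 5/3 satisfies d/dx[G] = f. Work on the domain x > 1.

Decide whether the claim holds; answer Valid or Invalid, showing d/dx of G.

d/dx[G] = (-36*sqrt(2)*x**2*sqrt(x - 1) - 4*sqrt(2)*sqrt(x - 1) + 3)/(9*x**2 + 1)
This equals f(x) exactly, so the claim holds.

Valid - differentiating G returns exactly f.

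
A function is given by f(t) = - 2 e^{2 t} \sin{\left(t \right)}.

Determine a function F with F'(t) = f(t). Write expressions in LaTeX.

For F(t) to be correct the identity F'(t) - f(t) = 0 must hold.
Check: d/dt[\frac{2 \left(- 2 \sin{\left(t \right)} + \cos{\left(t \right)}\right) e^{2 t}}{5}] = - 2 e^{2 t} \sin{\left(t \right)} = f(t).

An antiderivative is F(t) = \frac{2 \left(- 2 \sin{\left(t \right)} + \cos{\left(t \right)}\right) e^{2 t}}{5}.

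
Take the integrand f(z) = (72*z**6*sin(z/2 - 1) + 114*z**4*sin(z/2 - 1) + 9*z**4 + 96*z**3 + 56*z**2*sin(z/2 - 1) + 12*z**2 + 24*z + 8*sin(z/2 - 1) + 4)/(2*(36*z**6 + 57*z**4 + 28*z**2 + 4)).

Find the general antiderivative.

F(z) = -2*cos(z/2 - 1) + atan(2*z)/4 - 2/(3*z**2 + 2) + C

A candidate is checked by its d/dz: the result must match f(z).
Check: d/dz[-2*cos(z/2 - 1) + atan(2*z)/4 - 2/(3*z**2 + 2)] = (72*z**6*sin(z/2 - 1) + 114*z**4*sin(z/2 - 1) + 9*z**4 + 96*z**3 + 56*z**2*sin(z/2 - 1) + 12*z**2 + 24*z + 8*sin(z/2 - 1) + 4)/(72*z**6 + 114*z**4 + 56*z**2 + 8), which equals f(z).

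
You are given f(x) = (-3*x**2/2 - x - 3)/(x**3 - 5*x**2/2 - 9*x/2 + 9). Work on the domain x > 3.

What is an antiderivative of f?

An antiderivative is F(x) = -13*log(x - 3)/5 + 3*log(x - 3/2)/2 - 2*log(x + 2)/5.

The denominator factors as (x - 3)*(x + 2)*(2*x - 3); partial fractions split f into directly integrable pieces: 3/(2*x - 3) - 2/(5*(x + 2)) - 13/(5*(x - 3)).
Check: d/dx[-13*log(x - 3)/5 + 3*log(x - 3/2)/2 - 2*log(x + 2)/5] = (-3*x**2 - 2*x - 6)/(2*x**3 - 5*x**2 - 9*x + 18), which equals f(x).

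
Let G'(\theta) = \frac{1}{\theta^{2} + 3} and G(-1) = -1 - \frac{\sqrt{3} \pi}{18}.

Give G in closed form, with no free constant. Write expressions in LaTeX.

G(\theta) = \frac{\sqrt{3} \operatorname{atan}{\left(\frac{\sqrt{3} \theta}{3} \right)} - 3}{3}

Whatever form G(\theta) takes, its d/d\theta must return the stated G'(\theta).
A general antiderivative is \frac{\sqrt{3} \operatorname{atan}{\left(\frac{\sqrt{3} \theta}{3} \right)}}{3} + C.
The condition gives C = -1 - \frac{\sqrt{3} \pi}{18} - (- \frac{\sqrt{3} \pi}{18}) = -1.
So G(\theta) = \frac{\sqrt{3} \operatorname{atan}{\left(\frac{\sqrt{3} \theta}{3} \right)} - 3}{3}.
Check: d/d\theta[\frac{\sqrt{3} \operatorname{atan}{\left(\frac{\sqrt{3} \theta}{3} \right)} - 3}{3}] = \frac{1}{\theta^{2} + 3} = G'(\theta).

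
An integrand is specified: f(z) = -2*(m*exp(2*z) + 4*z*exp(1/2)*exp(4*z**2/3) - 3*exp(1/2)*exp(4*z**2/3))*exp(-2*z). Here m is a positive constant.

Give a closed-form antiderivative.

An antiderivative is F(z) = -2*m*z - 3*exp(1/2)*exp(-2*z)*exp(4*z**2/3).

An antiderivative F(z) passes only if d/dz[F] lands on f(z) exactly.
Check: d/dz[-2*m*z - 3*exp(1/2)*exp(-2*z)*exp(4*z**2/3)] = (-2*m*exp(2*z) - 8*z*exp(1/2)*exp(4*z**2/3) + 6*exp(1/2)*exp(4*z**2/3))*exp(-2*z), which equals f(z).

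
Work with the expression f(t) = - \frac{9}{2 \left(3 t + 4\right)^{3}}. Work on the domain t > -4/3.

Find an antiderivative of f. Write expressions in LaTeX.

Check any antiderivative F(t) by computing F'(t) and comparing it with f(t).
Check: d/dt[\frac{3}{36 t^{2} + 96 t + 64}] = - \frac{9}{54 t^{3} + 216 t^{2} + 288 t + 128}, which equals f(t).

An antiderivative is F(t) = \frac{3}{36 t^{2} + 96 t + 64}.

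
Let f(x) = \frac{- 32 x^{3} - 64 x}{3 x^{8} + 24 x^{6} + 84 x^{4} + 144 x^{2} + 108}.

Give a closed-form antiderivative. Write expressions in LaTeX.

An antiderivative is F(x) = \frac{4}{\frac{3 x^{4}}{2} + 6 x^{2} + 9}.

The substitution u = \frac{x^{4}}{2} + 2 x^{2} + 3 works: f is exactly (dF/du)*(du/dx) for that inner function.
Check: d/dx[\frac{4}{\frac{3 x^{4}}{2} + 6 x^{2} + 9}] = \frac{- 32 x^{3} - 64 x}{3 x^{8} + 24 x^{6} + 84 x^{4} + 144 x^{2} + 108} = f(x).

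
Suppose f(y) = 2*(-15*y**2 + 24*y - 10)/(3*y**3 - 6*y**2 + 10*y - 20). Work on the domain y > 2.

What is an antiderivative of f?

An antiderivative is F(y) = -2*log(2*y - 4) - 4*log(y**2/2 + 5/3).

Since d/dy undoes antidifferentiation here, F'(y) = f(y) is required of F(y).
Check: d/dy[-2*log(2*y - 4) - 4*log(y**2/2 + 5/3)] = (-30*y**2 + 48*y - 20)/(3*y**3 - 6*y**2 + 10*y - 20), which equals f(y).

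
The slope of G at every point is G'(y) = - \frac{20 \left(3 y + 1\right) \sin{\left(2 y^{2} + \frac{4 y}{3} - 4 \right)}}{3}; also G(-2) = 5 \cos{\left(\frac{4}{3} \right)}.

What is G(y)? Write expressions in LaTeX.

G'(y) matches the chain-rule pattern g'(h)*h' with inner function h(y) = 2 y^{2} + \frac{4 y}{3} - 4; substituting u = h(y) collapses the integral.
A general antiderivative is 5 \cos{\left(2 y^{2} + \frac{4 y}{3} - 4 \right)} + C.
The condition gives C = 5 \cos{\left(\frac{4}{3} \right)} - (5 \cos{\left(\frac{4}{3} \right)}) = 0.
So G(y) = 5 \cos{\left(2 y^{2} + \frac{4 y}{3} - 4 \right)}.
Check: d/dy[5 \cos{\left(2 y^{2} + \frac{4 y}{3} - 4 \right)}] = - 20 y \sin{\left(2 y^{2} + \frac{4 y}{3} - 4 \right)} - \frac{20 \sin{\left(2 y^{2} + \frac{4 y}{3} - 4 \right)}}{3}, which equals G'(y).

G(y) = 5 \cos{\left(2 y^{2} + \frac{4 y}{3} - 4 \right)}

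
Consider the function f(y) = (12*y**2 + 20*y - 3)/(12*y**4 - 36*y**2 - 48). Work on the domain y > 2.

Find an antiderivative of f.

An antiderivative is F(y) = 17*log(y - 2)/48 - log(y + 2)/48 - log(y**2 + 1)/6 + atan(y)/4.

The denominator factors as 12*(y - 2)*(y + 2)*(y**2 + 1); partial fractions split f into directly integrable pieces: -(4*y - 3)/(12*(y**2 + 1)) - 1/(48*(y + 2)) + 17/(48*(y - 2)).
Check: d/dy[17*log(y - 2)/48 - log(y + 2)/48 - log(y**2 + 1)/6 + atan(y)/4] = (12*y**2 + 20*y - 3)/(12*y**4 - 36*y**2 - 48) = f(y).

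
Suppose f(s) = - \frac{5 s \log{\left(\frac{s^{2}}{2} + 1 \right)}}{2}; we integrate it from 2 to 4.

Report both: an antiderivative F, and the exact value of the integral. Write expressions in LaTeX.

Antiderivative: F(s) = - \frac{5 s^{2} \log{\left(\frac{s^{2}}{2} + 1 \right)}}{4} + \frac{5 s^{2}}{4} - \frac{5 \log{\left(s^{2} + 2 \right)}}{2}; value = - 20 \log{\left(9 \right)} - \frac{5 \log{\left(18 \right)}}{2} + \frac{5 \log{\left(6 \right)}}{2} + 5 \log{\left(3 \right)} + 15

Whatever form F(s) takes, F'(s) = f(s) is non-negotiable.
F(s) = - \frac{5 s^{2} \log{\left(\frac{s^{2}}{2} + 1 \right)}}{4} + \frac{5 s^{2}}{4} - \frac{5 \log{\left(s^{2} + 2 \right)}}{2} is an antiderivative of f.
Check: d/ds[- \frac{5 s^{2} \log{\left(\frac{s^{2}}{2} + 1 \right)}}{4} + \frac{5 s^{2}}{4} - \frac{5 \log{\left(s^{2} + 2 \right)}}{2}] = - \frac{5 s \log{\left(\frac{s^{2}}{2} + 1 \right)}}{2} = f(s).
F(4) = - 20 \log{\left(9 \right)} - \frac{5 \log{\left(18 \right)}}{2} + 20; F(2) = - 5 \log{\left(3 \right)} - \frac{5 \log{\left(6 \right)}}{2} + 5.
Integral = F(4) - F(2) = - 20 \log{\left(9 \right)} - \frac{5 \log{\left(18 \right)}}{2} + \frac{5 \log{\left(6 \right)}}{2} + 5 \log{\left(3 \right)} + 15.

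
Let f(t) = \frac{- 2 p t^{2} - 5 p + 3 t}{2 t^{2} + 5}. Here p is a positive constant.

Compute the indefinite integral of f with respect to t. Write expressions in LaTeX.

Check any antiderivative F(t) by computing F'(t) and comparing it with f(t).
Check: d/dt[- p t + \frac{3 \log{\left(t^{2} + \frac{5}{2} \right)}}{4}] = \frac{- 2 p t^{2} - 5 p + 3 t}{2 t^{2} + 5} = f(t).

F(t) = - p t + \frac{3 \log{\left(t^{2} + \frac{5}{2} \right)}}{4} + C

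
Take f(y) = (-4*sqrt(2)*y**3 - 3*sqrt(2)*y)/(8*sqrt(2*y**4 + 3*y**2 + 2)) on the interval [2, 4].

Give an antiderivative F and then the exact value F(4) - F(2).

Antiderivative: F(y) = -sqrt(2)*sqrt(2*y**4 + 3*y**2 + 2)/8; value = -sqrt(281)/4 + sqrt(23)/4

The substitution u = y**4 + 3*y**2/2 + 1 works: f is exactly (dF/du)*(du/dy) for that inner function.
F(y) = -sqrt(2)*sqrt(2*y**4 + 3*y**2 + 2)/8 is an antiderivative of f.
Check: d/dy[-sqrt(2)*sqrt(2*y**4 + 3*y**2 + 2)/8] = (-4*sqrt(2)*y**3 - 3*sqrt(2)*y)/(8*sqrt(2*y**4 + 3*y**2 + 2)) = f(y).
F(4) = -sqrt(281)/4; F(2) = -sqrt(23)/4.
Integral = F(4) - F(2) = -sqrt(281)/4 + sqrt(23)/4.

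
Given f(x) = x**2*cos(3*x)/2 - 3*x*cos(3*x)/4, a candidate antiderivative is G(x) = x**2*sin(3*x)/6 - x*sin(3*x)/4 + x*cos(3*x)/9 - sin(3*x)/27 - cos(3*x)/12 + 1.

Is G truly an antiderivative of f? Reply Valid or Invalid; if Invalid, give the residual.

d/dx[G] = x**2*cos(3*x)/2 - 3*x*cos(3*x)/4
This equals f(x) exactly, so the claim holds.

Valid - the claim checks out under differentiation.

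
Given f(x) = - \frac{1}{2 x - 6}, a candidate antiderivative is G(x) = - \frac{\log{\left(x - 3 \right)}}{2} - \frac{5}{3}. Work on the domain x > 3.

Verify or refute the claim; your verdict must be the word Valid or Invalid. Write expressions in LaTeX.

Valid. The derivative of G reproduces f.

d/dx[G] = - \frac{1}{2 x - 6}
This equals f(x) exactly, so the claim holds.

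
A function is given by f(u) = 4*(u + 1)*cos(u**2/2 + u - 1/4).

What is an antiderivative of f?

f matches the chain-rule pattern g'(h)*h' with inner function h(u) = u**2/2 + u - 1/4; substituting w = h(u) collapses the integral.
Check: d/du[4*sin(u**2/2 + u - 1/4)] = 4*u*cos(u**2/2 + u - 1/4) + 4*cos(u**2/2 + u - 1/4), which equals f(u).

An antiderivative is F(u) = 4*sin(u**2/2 + u - 1/4).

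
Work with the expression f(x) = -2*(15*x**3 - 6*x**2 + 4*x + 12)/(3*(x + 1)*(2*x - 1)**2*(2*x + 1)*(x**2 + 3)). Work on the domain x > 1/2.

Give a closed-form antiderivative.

Factor the denominator (3*(x + 1)*(2*x - 1)**2*(2*x + 1)*(x**2 + 3)) and decompose: f = (257*x - 333)/(1014*(x**2 + 3)) - 53/(78*(2*x + 1)) + 5969/(9126*(2*x - 1)) - 115/(117*(2*x - 1)**2) - 13/(54*(x + 1)); each piece integrates to a log, atan, or power term.
Check: d/dx[(5969*(2*x - 1)*log(x - 1/2) - 6201*(2*x - 1)*log(x + 1/2) - 4394*(2*x - 1)*log(x + 1) + 2313*(2*x - 1)*log(x**2 + 3) - 1998*sqrt(3)*(2*x - 1)*atan(sqrt(3)*x/3) + 8970)/(18252*(2*x - 1))] = (-30*x**3 + 12*x**2 - 8*x - 24)/(24*x**6 + 12*x**5 + 54*x**4 + 33*x**3 - 51*x**2 - 9*x + 9), which equals f(x).

An antiderivative is F(x) = (5969*(2*x - 1)*log(x - 1/2) - 6201*(2*x - 1)*log(x + 1/2) - 4394*(2*x - 1)*log(x + 1) + 2313*(2*x - 1)*log(x**2 + 3) - 1998*sqrt(3)*(2*x - 1)*atan(sqrt(3)*x/3) + 8970)/(18252*(2*x - 1)).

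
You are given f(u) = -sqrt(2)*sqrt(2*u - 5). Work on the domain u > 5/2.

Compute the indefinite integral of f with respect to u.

F(u) = sqrt(2)*(-4*u*sqrt(2*u - 5) + 10*sqrt(2*u - 5))/6 + C

Since d/du undoes antidifferentiation here, F'(u) = f(u) is required of F(u).
Check: d/du[sqrt(2)*(-4*u*sqrt(2*u - 5) + 10*sqrt(2*u - 5))/6] = (-2*sqrt(2)*u + 5*sqrt(2))/sqrt(2*u - 5), which equals f(u).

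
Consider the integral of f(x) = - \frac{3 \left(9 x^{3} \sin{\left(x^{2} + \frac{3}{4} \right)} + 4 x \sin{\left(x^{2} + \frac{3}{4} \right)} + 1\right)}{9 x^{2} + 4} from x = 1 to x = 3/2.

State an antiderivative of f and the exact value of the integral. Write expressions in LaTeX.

Antiderivative: F(x) = \frac{3 \cos{\left(x^{2} + \frac{3}{4} \right)}}{2} - \frac{\operatorname{atan}{\left(\frac{3 x}{2} \right)}}{2}; value = \frac{3 \cos{\left(3 \right)}}{2} - \frac{\operatorname{atan}{\left(\frac{9}{4} \right)}}{2} - \frac{3 \cos{\left(\frac{7}{4} \right)}}{2} + \frac{\operatorname{atan}{\left(\frac{3}{2} \right)}}{2}

Any candidate F(x) must reproduce f(x) exactly when differentiated.
F(x) = \frac{3 \cos{\left(x^{2} + \frac{3}{4} \right)}}{2} - \frac{\operatorname{atan}{\left(\frac{3 x}{2} \right)}}{2} is an antiderivative of f.
Check: d/dx[\frac{3 \cos{\left(x^{2} + \frac{3}{4} \right)}}{2} - \frac{\operatorname{atan}{\left(\frac{3 x}{2} \right)}}{2}] = \frac{- 27 x^{3} \sin{\left(x^{2} + \frac{3}{4} \right)} - 12 x \sin{\left(x^{2} + \frac{3}{4} \right)} - 3}{9 x^{2} + 4}, which equals f(x).
F(3/2) = \frac{3 \cos{\left(3 \right)}}{2} - \frac{\operatorname{atan}{\left(\frac{9}{4} \right)}}{2}; F(1) = - \frac{\operatorname{atan}{\left(\frac{3}{2} \right)}}{2} + \frac{3 \cos{\left(\frac{7}{4} \right)}}{2}.
Integral = F(3/2) - F(1) = \frac{3 \cos{\left(3 \right)}}{2} - \frac{\operatorname{atan}{\left(\frac{9}{4} \right)}}{2} - \frac{3 \cos{\left(\frac{7}{4} \right)}}{2} + \frac{\operatorname{atan}{\left(\frac{3}{2} \right)}}{2}.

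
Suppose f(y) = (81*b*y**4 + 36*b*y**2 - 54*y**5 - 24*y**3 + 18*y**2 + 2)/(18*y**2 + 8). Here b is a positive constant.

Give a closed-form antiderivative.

Since d/dy undoes antidifferentiation here, F'(y) = f(y) is required of F(y).
Check: d/dy[-(-6*b*y**3 + 3*y**4 - 4*y + 2*atan(3*y/2))/4] = (81*b*y**4 + 36*b*y**2 - 54*y**5 - 24*y**3 + 18*y**2 + 2)/(18*y**2 + 8) = f(y).

An antiderivative is F(y) = -(-6*b*y**3 + 3*y**4 - 4*y + 2*atan(3*y/2))/4.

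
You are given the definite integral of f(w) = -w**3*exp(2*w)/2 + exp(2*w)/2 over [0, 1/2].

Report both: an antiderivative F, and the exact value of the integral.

Antiderivative: F(w) = (-4*w**3 + 6*w**2 - 6*w + 7)*exp(2*w)/16; value = -7/16 + 5*exp(1)/16

Recognize the product-rule pattern: f = u'v + uv' with u = -w**3/4 + 3*w**2/8 - 3*w/8 + 7/16, v = exp(2*w), so integration by parts undoes it.
F(w) = (-4*w**3 + 6*w**2 - 6*w + 7)*exp(2*w)/16 is an antiderivative of f.
Check: d/dw[(-4*w**3 + 6*w**2 - 6*w + 7)*exp(2*w)/16] = -w**3*exp(2*w)/2 + exp(2*w)/2 = f(w).
F(1/2) = 5*exp(1)/16; F(0) = 7/16.
Integral = F(1/2) - F(0) = -7/16 + 5*exp(1)/16.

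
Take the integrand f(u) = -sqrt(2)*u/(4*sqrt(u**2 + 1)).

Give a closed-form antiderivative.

The substitution w = 2*u**2 + 2 works: f is exactly (dF/dw)*(dw/du) for that inner function.
Check: d/du[-sqrt(2*u**2 + 2)/4] = -sqrt(2)*u/(4*sqrt(u**2 + 1)) = f(u).

An antiderivative is F(u) = -sqrt(2*u**2 + 2)/4.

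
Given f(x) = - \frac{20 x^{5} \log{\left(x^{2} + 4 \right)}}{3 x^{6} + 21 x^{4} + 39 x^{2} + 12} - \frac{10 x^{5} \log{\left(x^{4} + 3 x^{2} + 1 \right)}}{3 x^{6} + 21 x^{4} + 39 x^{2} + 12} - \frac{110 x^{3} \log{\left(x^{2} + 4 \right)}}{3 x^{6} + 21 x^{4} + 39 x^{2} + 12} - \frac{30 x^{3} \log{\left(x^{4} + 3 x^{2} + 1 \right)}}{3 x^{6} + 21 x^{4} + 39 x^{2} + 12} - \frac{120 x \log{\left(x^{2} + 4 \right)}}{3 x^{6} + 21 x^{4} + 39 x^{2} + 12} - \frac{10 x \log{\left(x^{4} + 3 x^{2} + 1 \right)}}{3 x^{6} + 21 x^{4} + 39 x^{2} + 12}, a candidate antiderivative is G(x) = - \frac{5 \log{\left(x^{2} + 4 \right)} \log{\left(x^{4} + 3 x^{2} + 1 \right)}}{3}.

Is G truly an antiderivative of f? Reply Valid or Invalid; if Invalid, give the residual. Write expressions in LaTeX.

Valid: G'(x) = f(x).

d/dx[G] = \frac{- 20 x^{5} \log{\left(x^{2} + 4 \right)} - 10 x^{5} \log{\left(x^{4} + 3 x^{2} + 1 \right)} - 110 x^{3} \log{\left(x^{2} + 4 \right)} - 30 x^{3} \log{\left(x^{4} + 3 x^{2} + 1 \right)} - 120 x \log{\left(x^{2} + 4 \right)} - 10 x \log{\left(x^{4} + 3 x^{2} + 1 \right)}}{3 x^{6} + 21 x^{4} + 39 x^{2} + 12}
This equals f(x) exactly, so the claim holds.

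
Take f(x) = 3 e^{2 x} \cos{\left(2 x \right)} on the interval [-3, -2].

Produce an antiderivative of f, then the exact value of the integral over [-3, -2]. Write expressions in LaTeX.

Antiderivative: F(x) = \frac{3 e^{2 x} \sin{\left(2 x \right)}}{4} + \frac{3 e^{2 x} \cos{\left(2 x \right)}}{4}; value = \frac{3 \cos{\left(4 \right)}}{4 e^{4}} - \frac{3 \cos{\left(6 \right)}}{4 e^{6}} + \frac{3 \sin{\left(6 \right)}}{4 e^{6}} - \frac{3 \sin{\left(4 \right)}}{4 e^{4}}

Whatever form F(x) takes, F'(x) = f(x) is non-negotiable.
F(x) = \frac{3 e^{2 x} \sin{\left(2 x \right)}}{4} + \frac{3 e^{2 x} \cos{\left(2 x \right)}}{4} is an antiderivative of f.
Check: d/dx[\frac{3 e^{2 x} \sin{\left(2 x \right)}}{4} + \frac{3 e^{2 x} \cos{\left(2 x \right)}}{4}] = 3 e^{2 x} \cos{\left(2 x \right)} = f(x).
F(-2) = \frac{3 \cos{\left(4 \right)}}{4 e^{4}} - \frac{3 \sin{\left(4 \right)}}{4 e^{4}}; F(-3) = - \frac{3 \sin{\left(6 \right)}}{4 e^{6}} + \frac{3 \cos{\left(6 \right)}}{4 e^{6}}.
Integral = F(-2) - F(-3) = \frac{3 \cos{\left(4 \right)}}{4 e^{4}} - \frac{3 \cos{\left(6 \right)}}{4 e^{6}} + \frac{3 \sin{\left(6 \right)}}{4 e^{6}} - \frac{3 \sin{\left(4 \right)}}{4 e^{4}}.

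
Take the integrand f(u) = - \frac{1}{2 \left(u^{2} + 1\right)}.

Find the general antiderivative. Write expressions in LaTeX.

F(u) = - \frac{\operatorname{atan}{\left(u \right)}}{2} + C

Any candidate F(u) must reproduce f(u) exactly when differentiated.
Check: d/du[- \frac{\operatorname{atan}{\left(u \right)}}{2}] = - \frac{1}{2 u^{2} + 2}, which equals f(u).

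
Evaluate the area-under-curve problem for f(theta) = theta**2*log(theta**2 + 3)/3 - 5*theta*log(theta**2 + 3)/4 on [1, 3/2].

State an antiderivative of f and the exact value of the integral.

Antiderivative: F(theta) = (-16*theta**3 + 3*theta**2*(8*theta - 45)*log(theta**2 + 3) + 135*theta**2 + 144*theta - 405*log(theta**2 + 3) - 144*sqrt(3)*atan(sqrt(3)*theta/3))/216; value = -93*log(21/4)/32 - 2*sqrt(3)*atan(sqrt(3)/2)/3 + sqrt(3)*pi/9 + 811/864 + 43*log(4)/18

Integrate term by term and add the pieces.
F(theta) = (-16*theta**3 + 3*theta**2*(8*theta - 45)*log(theta**2 + 3) + 135*theta**2 + 144*theta - 405*log(theta**2 + 3) - 144*sqrt(3)*atan(sqrt(3)*theta/3))/216 is an antiderivative of f.
Check: d/dtheta[(-16*theta**3 + 3*theta**2*(8*theta - 45)*log(theta**2 + 3) + 135*theta**2 + 144*theta - 405*log(theta**2 + 3) - 144*sqrt(3)*atan(sqrt(3)*theta/3))/216] = theta**2*log(theta**2 + 3)/3 - 5*theta*log(theta**2 + 3)/4 = f(theta).
F(3/2) = -93*log(21/4)/32 - 2*sqrt(3)*atan(sqrt(3)/2)/3 + 69/32; F(1) = -43*log(4)/18 - sqrt(3)*pi/9 + 263/216.
Integral = F(3/2) - F(1) = -93*log(21/4)/32 - 2*sqrt(3)*atan(sqrt(3)/2)/3 + sqrt(3)*pi/9 + 811/864 + 43*log(4)/18.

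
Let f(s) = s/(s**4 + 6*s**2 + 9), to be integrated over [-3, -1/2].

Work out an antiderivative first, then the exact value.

f matches the chain-rule pattern g'(h)*h' with inner function h(s) = 2*s**2 + 6; substituting u = h(s) collapses the integral.
F(s) = -1/(2*(s**2 + 3)) is an antiderivative of f.
Check: d/ds[-1/(2*(s**2 + 3))] = s/(s**4 + 6*s**2 + 9) = f(s).
F(-1/2) = -2/13; F(-3) = -1/24.
Integral = F(-1/2) - F(-3) = -35/312.

Antiderivative: F(s) = -1/(2*(s**2 + 3)); value = -35/312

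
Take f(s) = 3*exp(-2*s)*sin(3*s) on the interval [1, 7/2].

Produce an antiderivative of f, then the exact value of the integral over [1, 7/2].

Antiderivative: F(s) = (-6*sin(3*s) - 9*cos(3*s))*exp(-2*s)/13; value = 9*exp(-2)*cos(3)/13 - 9*exp(-7)*cos(21/2)/13 - 6*exp(-7)*sin(21/2)/13 + 6*exp(-2)*sin(3)/13

A candidate is checked by its d/ds: the result must match f(s).
F(s) = (-6*sin(3*s) - 9*cos(3*s))*exp(-2*s)/13 is an antiderivative of f.
Check: d/ds[(-6*sin(3*s) - 9*cos(3*s))*exp(-2*s)/13] = 3*exp(-2*s)*sin(3*s) = f(s).
F(7/2) = -9*exp(-7)*cos(21/2)/13 - 6*exp(-7)*sin(21/2)/13; F(1) = -6*exp(-2)*sin(3)/13 - 9*exp(-2)*cos(3)/13.
Integral = F(7/2) - F(1) = 9*exp(-2)*cos(3)/13 - 9*exp(-7)*cos(21/2)/13 - 6*exp(-7)*sin(21/2)/13 + 6*exp(-2)*sin(3)/13.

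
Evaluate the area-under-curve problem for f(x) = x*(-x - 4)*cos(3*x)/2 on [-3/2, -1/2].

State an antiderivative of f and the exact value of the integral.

Antiderivative: F(x) = -x**2*sin(3*x)/6 - 2*x*sin(3*x)/3 - x*cos(3*x)/9 + sin(3*x)/27 - 2*cos(3*x)/9; value = 143*sin(9/2)/216 - 71*sin(3/2)/216 - cos(3/2)/6 + cos(9/2)/18

For F(x) to be correct the identity F'(x) - f(x) = 0 must hold.
F(x) = -x**2*sin(3*x)/6 - 2*x*sin(3*x)/3 - x*cos(3*x)/9 + sin(3*x)/27 - 2*cos(3*x)/9 is an antiderivative of f.
Check: d/dx[-x**2*sin(3*x)/6 - 2*x*sin(3*x)/3 - x*cos(3*x)/9 + sin(3*x)/27 - 2*cos(3*x)/9] = -x**2*cos(3*x)/2 - 2*x*cos(3*x), which equals f(x).
F(-1/2) = -71*sin(3/2)/216 - cos(3/2)/6; F(-3/2) = -cos(9/2)/18 - 143*sin(9/2)/216.
Integral = F(-1/2) - F(-3/2) = 143*sin(9/2)/216 - 71*sin(3/2)/216 - cos(3/2)/6 + cos(9/2)/18.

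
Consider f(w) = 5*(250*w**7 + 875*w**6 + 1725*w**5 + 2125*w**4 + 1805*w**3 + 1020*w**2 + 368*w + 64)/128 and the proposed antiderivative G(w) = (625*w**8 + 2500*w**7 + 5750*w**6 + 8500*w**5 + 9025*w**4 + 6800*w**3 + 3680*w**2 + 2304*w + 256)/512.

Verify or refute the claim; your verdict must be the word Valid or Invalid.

d/dw[G] = 625*w**7/64 + 4375*w**6/128 + 8625*w**5/128 + 10625*w**4/128 + 9025*w**3/128 + 1275*w**2/32 + 115*w/8 + 9/2
d/dw[G] - f(w) = 2 != 0.

Invalid: d/dw[G] - f = 2, which is not 0.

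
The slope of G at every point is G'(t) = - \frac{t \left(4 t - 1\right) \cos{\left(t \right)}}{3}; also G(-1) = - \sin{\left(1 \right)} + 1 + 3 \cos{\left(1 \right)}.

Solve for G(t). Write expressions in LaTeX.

A candidate passes only if d/dt[G] lands on the given G'(t) exactly.
A general antiderivative is - \frac{4 t^{2} \sin{\left(t \right)}}{3} + \frac{t \sin{\left(t \right)}}{3} - \frac{8 t \cos{\left(t \right)}}{3} + \frac{8 \sin{\left(t \right)}}{3} + \frac{\cos{\left(t \right)}}{3} + C.
The condition gives C = - \sin{\left(1 \right)} + 1 + 3 \cos{\left(1 \right)} - (- \sin{\left(1 \right)} + 3 \cos{\left(1 \right)}) = 1.
So G(t) = - \frac{4 t^{2} \sin{\left(t \right)}}{3} + \frac{t \sin{\left(t \right)}}{3} - \frac{8 t \cos{\left(t \right)}}{3} + \frac{8 \sin{\left(t \right)}}{3} + \frac{\cos{\left(t \right)}}{3} + 1.
Check: d/dt[- \frac{4 t^{2} \sin{\left(t \right)}}{3} + \frac{t \sin{\left(t \right)}}{3} - \frac{8 t \cos{\left(t \right)}}{3} + \frac{8 \sin{\left(t \right)}}{3} + \frac{\cos{\left(t \right)}}{3} + 1] = - \frac{4 t^{2} \cos{\left(t \right)}}{3} + \frac{t \cos{\left(t \right)}}{3}, which equals G'(t).

G(t) = - \frac{4 t^{2} \sin{\left(t \right)}}{3} + \frac{t \sin{\left(t \right)}}{3} - \frac{8 t \cos{\left(t \right)}}{3} + \frac{8 \sin{\left(t \right)}}{3} + \frac{\cos{\left(t \right)}}{3} + 1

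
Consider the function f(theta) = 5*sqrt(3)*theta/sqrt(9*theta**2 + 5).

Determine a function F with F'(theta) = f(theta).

f matches the chain-rule pattern g'(h)*h' with inner function h(theta) = 3*theta**2 + 5/3; substituting u = h(theta) collapses the integral.
Check: d/dtheta[5*sqrt(3)*sqrt(9*theta**2 + 5)/9] = 5*sqrt(3)*theta/sqrt(9*theta**2 + 5) = f(theta).

An antiderivative is F(theta) = 5*sqrt(3)*sqrt(9*theta**2 + 5)/9.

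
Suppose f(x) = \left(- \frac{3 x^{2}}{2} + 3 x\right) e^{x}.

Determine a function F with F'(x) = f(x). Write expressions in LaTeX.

An antiderivative is F(x) = - \frac{3 \left(x - 2\right)^{2} e^{x}}{2}.

f has the shape u'v + uv' for u = - \frac{3 x^{2}}{2} + 6 x - 6 and v = e^{x} — it is the derivative of the product u*v.
Check: d/dx[- \frac{3 \left(x - 2\right)^{2} e^{x}}{2}] = - \frac{3 x^{2} e^{x}}{2} + 3 x e^{x}, which equals f(x).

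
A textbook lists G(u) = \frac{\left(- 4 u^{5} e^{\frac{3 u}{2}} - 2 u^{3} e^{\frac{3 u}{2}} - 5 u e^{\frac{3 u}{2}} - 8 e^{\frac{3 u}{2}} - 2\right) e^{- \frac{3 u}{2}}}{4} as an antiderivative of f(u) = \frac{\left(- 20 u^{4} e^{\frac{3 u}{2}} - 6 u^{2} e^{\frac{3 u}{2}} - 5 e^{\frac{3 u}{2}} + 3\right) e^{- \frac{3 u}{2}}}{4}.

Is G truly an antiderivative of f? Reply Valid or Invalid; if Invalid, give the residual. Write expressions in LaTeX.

d/du[G] = \frac{\left(- 20 u^{4} e^{\frac{3 u}{2}} - 6 u^{2} e^{\frac{3 u}{2}} - 5 e^{\frac{3 u}{2}} + 3\right) e^{- \frac{3 u}{2}}}{4}
This equals f(u) exactly, so the claim holds.

Valid: G'(u) = f(u).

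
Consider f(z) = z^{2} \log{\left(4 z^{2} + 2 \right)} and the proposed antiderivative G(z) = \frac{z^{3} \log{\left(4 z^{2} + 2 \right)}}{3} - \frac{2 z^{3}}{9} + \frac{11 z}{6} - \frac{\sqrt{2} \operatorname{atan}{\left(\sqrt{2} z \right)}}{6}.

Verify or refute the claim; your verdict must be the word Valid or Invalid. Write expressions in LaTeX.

Invalid: d/dz[G] - f = \frac{3}{2}, which is not 0.

d/dz[G] = z^{2} \log{\left(2 z^{2} + 1 \right)} + z^{2} \log{\left(2 \right)} + \frac{3}{2}
d/dz[G] - f(z) = \frac{3}{2} != 0.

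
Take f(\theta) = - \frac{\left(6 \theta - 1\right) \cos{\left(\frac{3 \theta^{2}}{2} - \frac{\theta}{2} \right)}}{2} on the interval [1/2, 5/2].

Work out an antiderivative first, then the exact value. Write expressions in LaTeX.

f matches the chain-rule pattern g'(h)*h' with inner function h(\theta) = \frac{3 \theta^{2}}{2} - \frac{\theta}{2}; substituting u = h(\theta) collapses the integral.
F(\theta) = - \sin{\left(\frac{3 \theta^{2}}{2} - \frac{\theta}{2} \right)} is an antiderivative of f.
Check: d/d\theta[- \sin{\left(\frac{3 \theta^{2}}{2} - \frac{\theta}{2} \right)}] = - 3 \theta \cos{\left(\frac{3 \theta^{2}}{2} - \frac{\theta}{2} \right)} + \frac{\cos{\left(\frac{3 \theta^{2}}{2} - \frac{\theta}{2} \right)}}{2}, which equals f(\theta).
F(5/2) = - \sin{\left(\frac{65}{8} \right)}; F(1/2) = - \sin{\left(\frac{1}{8} \right)}.
Integral = F(5/2) - F(1/2) = - \sin{\left(\frac{65}{8} \right)} + \sin{\left(\frac{1}{8} \right)}.

Antiderivative: F(\theta) = - \sin{\left(\frac{3 \theta^{2}}{2} - \frac{\theta}{2} \right)}; value = - \sin{\left(\frac{65}{8} \right)} + \sin{\left(\frac{1}{8} \right)}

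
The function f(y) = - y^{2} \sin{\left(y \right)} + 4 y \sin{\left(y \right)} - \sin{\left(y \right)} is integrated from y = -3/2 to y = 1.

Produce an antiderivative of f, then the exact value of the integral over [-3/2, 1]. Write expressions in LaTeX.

Antiderivative: F(y) = y^{2} \cos{\left(y \right)} - 2 y \sin{\left(y \right)} - 4 y \cos{\left(y \right)} + 4 \sin{\left(y \right)} - \cos{\left(y \right)}; value = - 4 \cos{\left(1 \right)} - \frac{29 \cos{\left(\frac{3}{2} \right)}}{4} + 2 \sin{\left(1 \right)} + 7 \sin{\left(\frac{3}{2} \right)}

Integrate term by term and add the pieces.
F(y) = y^{2} \cos{\left(y \right)} - 2 y \sin{\left(y \right)} - 4 y \cos{\left(y \right)} + 4 \sin{\left(y \right)} - \cos{\left(y \right)} is an antiderivative of f.
Check: d/dy[y^{2} \cos{\left(y \right)} - 2 y \sin{\left(y \right)} - 4 y \cos{\left(y \right)} + 4 \sin{\left(y \right)} - \cos{\left(y \right)}] = - y^{2} \sin{\left(y \right)} + 4 y \sin{\left(y \right)} - \sin{\left(y \right)} = f(y).
F(1) = - 4 \cos{\left(1 \right)} + 2 \sin{\left(1 \right)}; F(-3/2) = - 7 \sin{\left(\frac{3}{2} \right)} + \frac{29 \cos{\left(\frac{3}{2} \right)}}{4}.
Integral = F(1) - F(-3/2) = - 4 \cos{\left(1 \right)} - \frac{29 \cos{\left(\frac{3}{2} \right)}}{4} + 2 \sin{\left(1 \right)} + 7 \sin{\left(\frac{3}{2} \right)}.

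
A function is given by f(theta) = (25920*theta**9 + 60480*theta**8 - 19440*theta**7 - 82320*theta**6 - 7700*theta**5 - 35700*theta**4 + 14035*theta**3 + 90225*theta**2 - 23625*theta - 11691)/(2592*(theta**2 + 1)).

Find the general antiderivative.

Since d/dtheta undoes antidifferentiation here, F'(theta) = f(theta) is required of F(theta).
Check: d/dtheta[(5*(12*theta**2 + 8*theta - 15)**4 + 165888*atan(theta))/82944] = (25920*theta**9 + 60480*theta**8 - 19440*theta**7 - 82320*theta**6 - 7700*theta**5 - 35700*theta**4 + 14035*theta**3 + 90225*theta**2 - 23625*theta - 11691)/(2592*theta**2 + 2592), which equals f(theta).

F(theta) = (5*(12*theta**2 + 8*theta - 15)**4 + 165888*atan(theta))/82944 + C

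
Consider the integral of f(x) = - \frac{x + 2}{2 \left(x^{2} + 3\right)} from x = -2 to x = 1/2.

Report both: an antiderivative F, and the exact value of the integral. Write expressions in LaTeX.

Antiderivative: F(x) = - \frac{\log{\left(x^{2} + 3 \right)}}{4} - \frac{\sqrt{3} \operatorname{atan}{\left(\frac{\sqrt{3} x}{3} \right)}}{3}; value = - \frac{\sqrt{3} \operatorname{atan}{\left(\frac{2 \sqrt{3}}{3} \right)}}{3} - \frac{\log{\left(\frac{13}{4} \right)}}{4} - \frac{\sqrt{3} \operatorname{atan}{\left(\frac{\sqrt{3}}{6} \right)}}{3} + \frac{\log{\left(7 \right)}}{4}

An antiderivative F(x) passes only if d/dx[F] lands on f(x) exactly.
F(x) = - \frac{\log{\left(x^{2} + 3 \right)}}{4} - \frac{\sqrt{3} \operatorname{atan}{\left(\frac{\sqrt{3} x}{3} \right)}}{3} is an antiderivative of f.
Check: d/dx[- \frac{\log{\left(x^{2} + 3 \right)}}{4} - \frac{\sqrt{3} \operatorname{atan}{\left(\frac{\sqrt{3} x}{3} \right)}}{3}] = \frac{- x - 2}{2 x^{2} + 6}, which equals f(x).
F(1/2) = - \frac{\log{\left(\frac{13}{4} \right)}}{4} - \frac{\sqrt{3} \operatorname{atan}{\left(\frac{\sqrt{3}}{6} \right)}}{3}; F(-2) = - \frac{\log{\left(7 \right)}}{4} + \frac{\sqrt{3} \operatorname{atan}{\left(\frac{2 \sqrt{3}}{3} \right)}}{3}.
Integral = F(1/2) - F(-2) = - \frac{\sqrt{3} \operatorname{atan}{\left(\frac{2 \sqrt{3}}{3} \right)}}{3} - \frac{\log{\left(\frac{13}{4} \right)}}{4} - \frac{\sqrt{3} \operatorname{atan}{\left(\frac{\sqrt{3}}{6} \right)}}{3} + \frac{\log{\left(7 \right)}}{4}.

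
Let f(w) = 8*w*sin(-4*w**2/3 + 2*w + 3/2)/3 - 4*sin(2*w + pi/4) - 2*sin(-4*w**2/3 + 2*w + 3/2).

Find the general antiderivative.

F(w) = 2*cos(2*w + pi/4) + cos(-4*w**2/3 + 2*w + 3/2) + C

Integrate term by term and add the pieces.
Check: d/dw[2*cos(2*w + pi/4) + cos(-4*w**2/3 + 2*w + 3/2)] = 8*w*sin(-4*w**2/3 + 2*w + 3/2)/3 - 4*sin(2*w + pi/4) - 2*sin(-4*w**2/3 + 2*w + 3/2) = f(w).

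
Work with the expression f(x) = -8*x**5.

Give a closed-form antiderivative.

Differentiate the proposed F(x) back; it has to land on f(x) exactly.
Check: d/dx[-4*x**6/3] = -8*x**5 = f(x).

An antiderivative is F(x) = -4*x**6/3.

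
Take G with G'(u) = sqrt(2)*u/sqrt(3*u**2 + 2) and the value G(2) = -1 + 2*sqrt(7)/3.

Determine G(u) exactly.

G(u) = sqrt(2)*(2*sqrt(3*u**2 + 2) - 3*sqrt(2))/6

The substitution w = 3*u**2/2 + 1 works: G'(u) is exactly (dG/dw)*(dw/du) for that inner function.
A general antiderivative is 2*sqrt(3*u**2/2 + 1)/3 + C.
The condition gives C = -1 + 2*sqrt(7)/3 - (2*sqrt(7)/3) = -1.
So G(u) = sqrt(2)*(2*sqrt(3*u**2 + 2) - 3*sqrt(2))/6.
Check: d/du[sqrt(2)*(2*sqrt(3*u**2 + 2) - 3*sqrt(2))/6] = sqrt(2)*u/sqrt(3*u**2 + 2) = G'(u).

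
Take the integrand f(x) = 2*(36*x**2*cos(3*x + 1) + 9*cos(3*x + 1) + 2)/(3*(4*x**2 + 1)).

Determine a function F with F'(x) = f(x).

An antiderivative is F(x) = 2*sin(3*x + 1) + 2*atan(2*x)/3.

A first test for any F(x): its x-derivative must equal f(x) identically.
Check: d/dx[2*sin(3*x + 1) + 2*atan(2*x)/3] = (72*x**2*cos(3*x + 1) + 18*cos(3*x + 1) + 4)/(12*x**2 + 3), which equals f(x).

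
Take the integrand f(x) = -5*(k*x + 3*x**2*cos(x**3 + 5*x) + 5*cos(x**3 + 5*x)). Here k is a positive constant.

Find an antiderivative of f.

For F(x) to be correct the identity F'(x) - f(x) = 0 must hold.
Check: d/dx[5*(-k*x**2 - 2*sin(x**3 + 5*x))/2] = -5*k*x - 15*x**2*cos(x**3 + 5*x) - 25*cos(x**3 + 5*x), which equals f(x).

An antiderivative is F(x) = 5*(-k*x**2 - 2*sin(x**3 + 5*x))/2.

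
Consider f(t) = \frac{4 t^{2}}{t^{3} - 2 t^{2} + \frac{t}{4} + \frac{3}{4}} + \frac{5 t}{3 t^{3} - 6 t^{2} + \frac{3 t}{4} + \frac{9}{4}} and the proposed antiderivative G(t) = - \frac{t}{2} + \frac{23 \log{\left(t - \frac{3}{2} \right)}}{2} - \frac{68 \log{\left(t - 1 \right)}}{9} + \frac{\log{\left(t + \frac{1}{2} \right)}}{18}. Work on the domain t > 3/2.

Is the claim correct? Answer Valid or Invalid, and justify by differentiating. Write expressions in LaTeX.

Invalid: d/dt[G] - f = - \frac{1}{2}, which is not 0.

d/dt[G] = \frac{- 12 t^{3} + 120 t^{2} + 37 t - 9}{24 t^{3} - 48 t^{2} + 6 t + 18}
d/dt[G] - f(t) = - \frac{1}{2} != 0.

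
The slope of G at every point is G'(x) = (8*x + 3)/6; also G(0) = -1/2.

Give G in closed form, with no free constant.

G(x) = (4*x**2 + 3*x - 3)/6

A candidate passes only if d/dx[G] lands on the given G'(x) exactly.
A general antiderivative is 2*x**2/3 + x/2 - 1 + C.
The condition gives C = -1/2 - (-1) = 1/2.
So G(x) = (4*x**2 + 3*x - 3)/6.
Check: d/dx[(4*x**2 + 3*x - 3)/6] = 4*x/3 + 1/2, which equals G'(x).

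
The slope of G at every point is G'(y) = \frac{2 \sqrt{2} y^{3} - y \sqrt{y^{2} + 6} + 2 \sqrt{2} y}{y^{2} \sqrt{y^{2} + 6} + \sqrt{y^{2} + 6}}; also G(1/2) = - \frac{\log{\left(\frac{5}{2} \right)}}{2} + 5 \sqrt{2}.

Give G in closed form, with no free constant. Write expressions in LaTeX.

Recover the given G'(y) by differentiating a candidate G(y); any mismatch rules it out.
A general antiderivative is 4 \sqrt{\frac{y^{2}}{2} + 3} - \frac{\log{\left(2 y^{2} + 2 \right)}}{2} + C.
The condition gives C = - \frac{\log{\left(\frac{5}{2} \right)}}{2} + 5 \sqrt{2} - (- \frac{\log{\left(\frac{5}{2} \right)}}{2} + 5 \sqrt{2}) = 0.
So G(y) = 4 \sqrt{\frac{y^{2}}{2} + 3} - \frac{\log{\left(2 y^{2} + 2 \right)}}{2}.
Check: d/dy[4 \sqrt{\frac{y^{2}}{2} + 3} - \frac{\log{\left(2 y^{2} + 2 \right)}}{2}] = \frac{2 \sqrt{2} y^{3} - y \sqrt{y^{2} + 6} + 2 \sqrt{2} y}{y^{2} \sqrt{y^{2} + 6} + \sqrt{y^{2} + 6}} = G'(y).

G(y) = 4 \sqrt{\frac{y^{2}}{2} + 3} - \frac{\log{\left(2 y^{2} + 2 \right)}}{2}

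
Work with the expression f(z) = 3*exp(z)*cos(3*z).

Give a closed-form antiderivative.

An antiderivative is F(z) = 9*exp(z)*sin(3*z)/10 + 3*exp(z)*cos(3*z)/10.

Whatever form F(z) takes, F'(z) = f(z) is non-negotiable.
Check: d/dz[9*exp(z)*sin(3*z)/10 + 3*exp(z)*cos(3*z)/10] = 3*exp(z)*cos(3*z) = f(z).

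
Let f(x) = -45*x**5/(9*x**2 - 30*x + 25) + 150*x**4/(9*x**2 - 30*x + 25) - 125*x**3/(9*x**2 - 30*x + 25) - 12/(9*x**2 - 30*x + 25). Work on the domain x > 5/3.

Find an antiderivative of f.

The integrand splits into summands that can be handled one at a time.
Check: d/dx[-(45*x**5 - 75*x**4 + 24*x - 88)/(12*(3*x - 5))] = (-45*x**5 + 150*x**4 - 125*x**3 - 12)/(9*x**2 - 30*x + 25), which equals f(x).

An antiderivative is F(x) = -(45*x**5 - 75*x**4 + 24*x - 88)/(12*(3*x - 5)).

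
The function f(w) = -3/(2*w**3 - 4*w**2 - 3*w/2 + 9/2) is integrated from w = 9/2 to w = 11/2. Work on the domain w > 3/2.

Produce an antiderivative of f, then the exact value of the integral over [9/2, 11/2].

The denominator factors as (w + 1)*(2*w - 3)**2; partial fractions split f into directly integrable pieces: 12/(25*(2*w - 3)) - 12/(5*(2*w - 3)**2) - 6/(25*(w + 1)).
F(w) = -6*(-2*w*log(w - 3/2) + 2*w*log(w + 1) + 3*log(w - 3/2) - 3*log(w + 1) - 5)/(25*(2*w - 3)) is an antiderivative of f.
Check: d/dw[-6*(-2*w*log(w - 3/2) + 2*w*log(w + 1) + 3*log(w - 3/2) - 3*log(w + 1) - 5)/(25*(2*w - 3))] = -6/(4*w**3 - 8*w**2 - 3*w + 9), which equals f(w).
F(11/2) = -6*log(13/2)/25 + 3/20 + 6*log(4)/25; F(9/2) = -6*log(11/2)/25 + 1/5 + 6*log(3)/25.
Integral = F(11/2) - F(9/2) = -6*log(13/2)/25 - 6*log(3)/25 - 1/20 + 6*log(4)/25 + 6*log(11/2)/25.

Antiderivative: F(w) = -6*(-2*w*log(w - 3/2) + 2*w*log(w + 1) + 3*log(w - 3/2) - 3*log(w + 1) - 5)/(25*(2*w - 3)); value = -6*log(13/2)/25 - 6*log(3)/25 - 1/20 + 6*log(4)/25 + 6*log(11/2)/25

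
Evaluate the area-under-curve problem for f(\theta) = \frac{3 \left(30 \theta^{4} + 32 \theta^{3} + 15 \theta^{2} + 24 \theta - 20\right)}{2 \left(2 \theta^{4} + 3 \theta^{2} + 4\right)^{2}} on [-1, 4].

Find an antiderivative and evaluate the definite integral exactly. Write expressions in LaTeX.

Antiderivative: F(\theta) = \frac{- \frac{5 \theta}{4} - 1}{\frac{\theta^{4}}{3} + \frac{\theta^{2}}{2} + \frac{2}{3}}; value = - \frac{65}{282}

f has the shape u'v + uv' for u = \frac{1}{\frac{\theta^{4}}{3} + \frac{\theta^{2}}{2} + \frac{2}{3}} and v = - \frac{5 \theta}{4} - 1 — it is the derivative of the product u*v.
F(\theta) = \frac{- \frac{5 \theta}{4} - 1}{\frac{\theta^{4}}{3} + \frac{\theta^{2}}{2} + \frac{2}{3}} is an antiderivative of f.
Check: d/d\theta[\frac{- \frac{5 \theta}{4} - 1}{\frac{\theta^{4}}{3} + \frac{\theta^{2}}{2} + \frac{2}{3}}] = \frac{90 \theta^{4} + 96 \theta^{3} + 45 \theta^{2} + 72 \theta - 60}{8 \theta^{8} + 24 \theta^{6} + 50 \theta^{4} + 48 \theta^{2} + 32}, which equals f(\theta).
F(4) = - \frac{3}{47}; F(-1) = \frac{1}{6}.
Integral = F(4) - F(-1) = - \frac{65}{282}.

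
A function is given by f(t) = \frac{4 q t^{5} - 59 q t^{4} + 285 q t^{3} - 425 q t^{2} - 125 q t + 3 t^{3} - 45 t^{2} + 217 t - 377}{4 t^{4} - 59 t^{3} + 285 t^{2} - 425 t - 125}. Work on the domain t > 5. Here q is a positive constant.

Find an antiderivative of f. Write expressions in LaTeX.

Whatever form F(t) takes, F'(t) = f(t) is non-negotiable.
Check: d/dt[\frac{q t^{2}}{2} + \frac{3 \log{\left(4 t + 1 \right)}}{4} + \frac{1}{\left(t - 5\right)^{2}}] = \frac{4 q t^{5} - 59 q t^{4} + 285 q t^{3} - 425 q t^{2} - 125 q t + 3 t^{3} - 45 t^{2} + 217 t - 377}{4 t^{4} - 59 t^{3} + 285 t^{2} - 425 t - 125} = f(t).

An antiderivative is F(t) = \frac{q t^{2}}{2} + \frac{3 \log{\left(4 t + 1 \right)}}{4} + \frac{1}{\left(t - 5\right)^{2}}.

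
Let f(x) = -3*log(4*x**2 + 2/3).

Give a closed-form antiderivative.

Check any antiderivative F(x) by computing F'(x) and comparing it with f(x).
Check: d/dx[-3*x*log(4*x**2 + 2/3) + 6*x - sqrt(6)*atan(sqrt(6)*x)] = -3*log(2*x**2 + 1/3) - 3*log(2), which equals f(x).

An antiderivative is F(x) = -3*x*log(4*x**2 + 2/3) + 6*x - sqrt(6)*atan(sqrt(6)*x).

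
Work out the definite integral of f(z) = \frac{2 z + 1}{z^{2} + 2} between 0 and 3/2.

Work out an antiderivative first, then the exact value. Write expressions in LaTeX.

Whatever form F(z) takes, F'(z) = f(z) is non-negotiable.
F(z) = \frac{2 \log{\left(z^{2} + 2 \right)} + \sqrt{2} \operatorname{atan}{\left(\frac{\sqrt{2} z}{2} \right)}}{2} is an antiderivative of f.
Check: d/dz[\frac{2 \log{\left(z^{2} + 2 \right)} + \sqrt{2} \operatorname{atan}{\left(\frac{\sqrt{2} z}{2} \right)}}{2}] = \frac{2 z + 1}{z^{2} + 2} = f(z).
F(3/2) = \frac{\sqrt{2} \operatorname{atan}{\left(\frac{3 \sqrt{2}}{4} \right)}}{2} + \log{\left(\frac{17}{4} \right)}; F(0) = \log{\left(2 \right)}.
Integral = F(3/2) - F(0) = - \log{\left(2 \right)} + \frac{\sqrt{2} \operatorname{atan}{\left(\frac{3 \sqrt{2}}{4} \right)}}{2} + \log{\left(\frac{17}{4} \right)}.

Antiderivative: F(z) = \frac{2 \log{\left(z^{2} + 2 \right)} + \sqrt{2} \operatorname{atan}{\left(\frac{\sqrt{2} z}{2} \right)}}{2}; value = - \log{\left(2 \right)} + \frac{\sqrt{2} \operatorname{atan}{\left(\frac{3 \sqrt{2}}{4} \right)}}{2} + \log{\left(\frac{17}{4} \right)}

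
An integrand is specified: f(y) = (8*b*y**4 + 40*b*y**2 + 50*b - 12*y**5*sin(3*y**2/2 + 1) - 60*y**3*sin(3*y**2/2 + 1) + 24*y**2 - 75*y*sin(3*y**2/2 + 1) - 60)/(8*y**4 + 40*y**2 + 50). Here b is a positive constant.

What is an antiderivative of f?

An antiderivative is F(y) = (4*b*y**3 + 10*b*y + 2*y**2*cos(3*y**2/2 + 1) - 12*y + 5*cos(3*y**2/2 + 1))/(4*y**2 + 10).

Since d/dy undoes antidifferentiation here, F'(y) = f(y) is required of F(y).
Check: d/dy[(4*b*y**3 + 10*b*y + 2*y**2*cos(3*y**2/2 + 1) - 12*y + 5*cos(3*y**2/2 + 1))/(4*y**2 + 10)] = (8*b*y**4 + 40*b*y**2 + 50*b - 12*y**5*sin(3*y**2/2 + 1) - 60*y**3*sin(3*y**2/2 + 1) + 24*y**2 - 75*y*sin(3*y**2/2 + 1) - 60)/(8*y**4 + 40*y**2 + 50) = f(y).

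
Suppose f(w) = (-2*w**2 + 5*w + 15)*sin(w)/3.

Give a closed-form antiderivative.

For F(w) to be correct the identity F'(w) - f(w) = 0 must hold.
Check: d/dw[2*w**2*cos(w)/3 - 4*w*sin(w)/3 - 5*w*cos(w)/3 + 5*sin(w)/3 - 19*cos(w)/3] = -2*w**2*sin(w)/3 + 5*w*sin(w)/3 + 5*sin(w), which equals f(w).

An antiderivative is F(w) = 2*w**2*cos(w)/3 - 4*w*sin(w)/3 - 5*w*cos(w)/3 + 5*sin(w)/3 - 19*cos(w)/3.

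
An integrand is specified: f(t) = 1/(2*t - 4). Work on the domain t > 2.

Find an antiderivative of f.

A candidate is checked by its d/dt: the result must match f(t).
Check: d/dt[log(t/2 - 1)/2] = 1/(2*t - 4) = f(t).

An antiderivative is F(t) = log(t/2 - 1)/2.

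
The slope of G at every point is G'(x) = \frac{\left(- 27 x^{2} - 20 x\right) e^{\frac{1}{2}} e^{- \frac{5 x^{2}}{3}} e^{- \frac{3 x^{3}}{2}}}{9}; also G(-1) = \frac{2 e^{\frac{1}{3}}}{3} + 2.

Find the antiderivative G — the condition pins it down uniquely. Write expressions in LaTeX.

The substitution u = - \frac{3 x^{3}}{2} - \frac{5 x^{2}}{3} + \frac{1}{2} works: G'(x) is exactly (dG/du)*(du/dx) for that inner function.
A general antiderivative is \frac{2 e^{- \frac{3 x^{3}}{2} - \frac{5 x^{2}}{3} + \frac{1}{2}}}{3} + C.
The condition gives C = \frac{2 e^{\frac{1}{3}}}{3} + 2 - (\frac{2 e^{\frac{1}{3}}}{3}) = 2.
So G(x) = 2 + \frac{2 e^{\frac{1}{2}} e^{- \frac{5 x^{2}}{3}} e^{- \frac{3 x^{3}}{2}}}{3}.
Check: d/dx[2 + \frac{2 e^{\frac{1}{2}} e^{- \frac{5 x^{2}}{3}} e^{- \frac{3 x^{3}}{2}}}{3}] = \frac{\left(- 27 x^{2} e^{\frac{1}{2}} - 20 x e^{\frac{1}{2}}\right) e^{- \frac{5 x^{2}}{3}} e^{- \frac{3 x^{3}}{2}}}{9}, which equals G'(x).

G(x) = 2 + \frac{2 e^{\frac{1}{2}} e^{- \frac{5 x^{2}}{3}} e^{- \frac{3 x^{3}}{2}}}{3}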